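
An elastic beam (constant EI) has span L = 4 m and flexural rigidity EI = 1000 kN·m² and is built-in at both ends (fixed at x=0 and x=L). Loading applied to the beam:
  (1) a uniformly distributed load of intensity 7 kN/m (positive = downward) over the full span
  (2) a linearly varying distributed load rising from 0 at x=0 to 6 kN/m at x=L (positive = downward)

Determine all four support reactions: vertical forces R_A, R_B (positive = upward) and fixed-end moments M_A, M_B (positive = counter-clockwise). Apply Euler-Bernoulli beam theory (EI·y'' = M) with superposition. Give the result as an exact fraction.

R_A = 88/5 kN, M_A = 188/15 kN·m, R_B = 112/5 kN, M_B = -212/15 kN·m

Load 1 — uniform load w=7 kN/m over full span:
  R_A = wL/2 = 7·4/2 = 14 kN
  M_A = wL²/12 = 7·4²/12 = 28/3 kN·m
  R_B = wL/2 = 7·4/2 = 14 kN
  M_B = -wL²/12 = -7·4²/12 = -28/3 kN·m
Load 2 — triangular load w₀=6 kN/m (0→w₀ over full span):
  R_A = 3w₀L/20 = 3·6·4/20 = 18/5 kN
  M_A = w₀L²/30 = 6·4²/30 = 16/5 kN·m
  R_B = 7w₀L/20 = 7·6·4/20 = 42/5 kN
  M_B = -w₀L²/20 = -6·4²/20 = -24/5 kN·m
Superposition: R_A = 88/5 kN, M_A = 188/15 kN·m, R_B = 112/5 kN, M_B = -212/15 kN·m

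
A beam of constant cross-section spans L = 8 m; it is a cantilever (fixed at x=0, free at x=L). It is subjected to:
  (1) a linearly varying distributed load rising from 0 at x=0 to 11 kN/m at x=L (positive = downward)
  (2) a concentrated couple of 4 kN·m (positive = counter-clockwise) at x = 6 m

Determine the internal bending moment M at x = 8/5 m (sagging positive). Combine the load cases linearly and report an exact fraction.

Load 1 — triangular load w₀=11 kN/m (0→w₀ over full span):
  M_1 = w₀Lx/2 - w₀L²/3 - w₀x³/(6L) = 11·8·(8/5)/2 - 11·8²/3 - 11·(8/5)³/(6·8) = -61952/375 kN·m
Load 2 — applied couple M₀=4 kN·m at a=6 m (b=L-a=2):
  M_2 = M₀  [x≤a] = 4 = 4 kN·m
Superposition: M = Σ M_i = -60452/375 kN·m ≈ -161.205333 kN·m

M(8/5) = -60452/375 kN·m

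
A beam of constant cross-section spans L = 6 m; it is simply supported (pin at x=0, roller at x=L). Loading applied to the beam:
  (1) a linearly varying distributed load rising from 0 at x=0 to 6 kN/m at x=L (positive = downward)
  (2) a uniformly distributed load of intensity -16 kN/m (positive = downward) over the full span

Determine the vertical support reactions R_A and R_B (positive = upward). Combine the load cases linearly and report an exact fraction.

R_A = -42 kN, R_B = -36 kN

Load 1 — triangular load w₀=6 kN/m (0→w₀ over full span):
  R_A = w₀L/6 = 6·6/6 = 6 kN
  R_B = w₀L/3 = 6·6/3 = 12 kN
Load 2 — uniform load w=-16 kN/m over full span:
  R_A = wL/2 = (-16)·6/2 = -48 kN
  R_B = wL/2 = (-16)·6/2 = -48 kN
Superposition: R_A = -42 kN, R_B = -36 kN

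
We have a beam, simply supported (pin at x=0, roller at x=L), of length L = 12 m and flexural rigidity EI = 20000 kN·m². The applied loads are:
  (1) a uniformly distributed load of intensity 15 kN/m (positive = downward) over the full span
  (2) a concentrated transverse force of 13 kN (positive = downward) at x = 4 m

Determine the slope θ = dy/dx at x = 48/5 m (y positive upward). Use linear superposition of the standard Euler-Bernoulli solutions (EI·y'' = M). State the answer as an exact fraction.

θ(48/5) = 13153/281250 rad

Load 1 — uniform load w=15 kN/m over full span:
  θ_1 = -w(L³-6Lx²+4x³)/(24EI) = -15·(12³-6·12·(48/5)²+4·(48/5)³)/(24·20000) = 2673/62500 rad
Load 2 — point force P=13 kN at a=4 m (b=L-a=8):
  θ_2 = -Pa(2L²-6Lx+3x²+a²)/(6LEI)  [x>a] = -13·4·(2·12²-6·12·(48/5)+3·(48/5)²+4²)/(6·12·20000) = 2249/562500 rad
Superposition: θ = Σ θ_i = 13153/281250 rad ≈ 0.046766 rad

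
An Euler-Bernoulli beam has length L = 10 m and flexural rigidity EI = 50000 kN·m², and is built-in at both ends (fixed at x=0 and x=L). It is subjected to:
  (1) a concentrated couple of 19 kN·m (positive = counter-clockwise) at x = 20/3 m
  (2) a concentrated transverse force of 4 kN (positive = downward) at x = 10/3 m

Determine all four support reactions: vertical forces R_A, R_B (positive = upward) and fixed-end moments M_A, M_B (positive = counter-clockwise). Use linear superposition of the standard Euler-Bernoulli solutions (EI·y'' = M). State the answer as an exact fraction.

R_A = 742/135 kN, M_A = 331/27 kN·m, R_B = -202/135 kN, M_B = -80/27 kN·m

Load 1 — applied couple M₀=19 kN·m at a=20/3 m (b=L-a=10/3):
  R_A = 6M₀ab/L³ = 6·19·(20/3)·(10/3)/10³ = 38/15 kN
  M_A = M₀b(2a-b)/L² = 19·(10/3)·(2·(20/3)-(10/3))/10² = 19/3 kN·m
  R_B = -6M₀ab/L³ = -6·19·(20/3)·(10/3)/10³ = -38/15 kN
  M_B = M₀a(2b-a)/L² = 19·(20/3)·(2·(10/3)-(20/3))/10² = 0 kN·m
Load 2 — point force P=4 kN at a=10/3 m (b=L-a=20/3):
  R_A = Pb²(3a+b)/L³ = 4·(20/3)²·(3·(10/3)+(20/3))/10³ = 80/27 kN
  M_A = Pab²/L² = 4·(10/3)·(20/3)²/10² = 160/27 kN·m
  R_B = Pa²(a+3b)/L³ = 4·(10/3)²·((10/3)+3·(20/3))/10³ = 28/27 kN
  M_B = -Pa²b/L² = -4·(10/3)²·(20/3)/10² = -80/27 kN·m
Superposition: R_A = 742/135 kN, M_A = 331/27 kN·m, R_B = -202/135 kN, M_B = -80/27 kN·m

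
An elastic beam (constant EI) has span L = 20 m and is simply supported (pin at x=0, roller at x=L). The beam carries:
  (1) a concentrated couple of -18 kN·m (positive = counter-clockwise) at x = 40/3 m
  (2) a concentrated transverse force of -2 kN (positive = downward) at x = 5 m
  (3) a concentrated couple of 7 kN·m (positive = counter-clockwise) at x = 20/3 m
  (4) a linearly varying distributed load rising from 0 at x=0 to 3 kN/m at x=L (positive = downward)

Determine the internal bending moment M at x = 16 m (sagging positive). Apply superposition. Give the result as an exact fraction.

M(16) = 289/5 kN·m

Load 1 — applied couple M₀=-18 kN·m at a=40/3 m (b=L-a=20/3):
  M_1 = M₀x/L - M₀  [x>a] = (-18)·16/20 - (-18) = 18/5 kN·m
Load 2 — point force P=-2 kN at a=5 m (b=L-a=15):
  M_2 = Pa(L-x)/L  [x>a] = (-2)·5·(20-16)/20 = -2 kN·m
Load 3 — applied couple M₀=7 kN·m at a=20/3 m (b=L-a=40/3):
  M_3 = M₀x/L - M₀  [x>a] = 7·16/20 - 7 = -7/5 kN·m
Load 4 — triangular load w₀=3 kN/m (0→w₀ over full span):
  M_4 = w₀Lx/6 - w₀x³/(6L) = 3·20·16/6 - 3·16³/(6·20) = 288/5 kN·m
Superposition: M = Σ M_i = 289/5 kN·m ≈ 57.800000 kN·m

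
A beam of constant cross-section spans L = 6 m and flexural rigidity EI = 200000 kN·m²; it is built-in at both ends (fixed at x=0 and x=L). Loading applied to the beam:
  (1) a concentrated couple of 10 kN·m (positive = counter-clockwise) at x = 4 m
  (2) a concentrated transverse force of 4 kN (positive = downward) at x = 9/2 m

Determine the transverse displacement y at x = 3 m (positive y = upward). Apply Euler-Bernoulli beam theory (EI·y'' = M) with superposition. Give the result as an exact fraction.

Load 1 — applied couple M₀=10 kN·m at a=4 m (b=L-a=2):
  y_1 = (R_Ax³/6 - M_Ax²/2)/EI  [x≤a] with R_A=20/9, M_A=10/3 = ((20/9)·3³/6 - (10/3)·3²/2)/200000 = -1/40000 m
Load 2 — point force P=4 kN at a=9/2 m (b=L-a=3/2):
  y_2 = -Pb²x²(3aL-(3a+b)x)/(6L³EI)  [x≤a] = -4·(3/2)²·3²·(3·(9/2)·6-(3·(9/2)+(3/2))·3)/(6·6³·200000) = -9/800000 m
Superposition: y = Σ y_i = -29/800000 m ≈ -0.000036 m

y(3) = -29/800000 m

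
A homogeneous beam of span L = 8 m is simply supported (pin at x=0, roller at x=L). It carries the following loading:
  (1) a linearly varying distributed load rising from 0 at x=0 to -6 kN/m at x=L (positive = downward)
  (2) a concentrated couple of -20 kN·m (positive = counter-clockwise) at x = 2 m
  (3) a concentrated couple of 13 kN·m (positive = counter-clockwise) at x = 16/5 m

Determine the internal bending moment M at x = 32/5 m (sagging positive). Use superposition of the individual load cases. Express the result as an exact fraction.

Load 1 — triangular load w₀=-6 kN/m (0→w₀ over full span):
  M_1 = w₀Lx/6 - w₀x³/(6L) = (-6)·8·(32/5)/6 - (-6)·(32/5)³/(6·8) = -2304/125 kN·m
Load 2 — applied couple M₀=-20 kN·m at a=2 m (b=L-a=6):
  M_2 = M₀x/L - M₀  [x>a] = (-20)·(32/5)/8 - (-20) = 4 kN·m
Load 3 — applied couple M₀=13 kN·m at a=16/5 m (b=L-a=24/5):
  M_3 = M₀x/L - M₀  [x>a] = 13·(32/5)/8 - 13 = -13/5 kN·m
Superposition: M = Σ M_i = -2129/125 kN·m ≈ -17.032000 kN·m

M(32/5) = -2129/125 kN·m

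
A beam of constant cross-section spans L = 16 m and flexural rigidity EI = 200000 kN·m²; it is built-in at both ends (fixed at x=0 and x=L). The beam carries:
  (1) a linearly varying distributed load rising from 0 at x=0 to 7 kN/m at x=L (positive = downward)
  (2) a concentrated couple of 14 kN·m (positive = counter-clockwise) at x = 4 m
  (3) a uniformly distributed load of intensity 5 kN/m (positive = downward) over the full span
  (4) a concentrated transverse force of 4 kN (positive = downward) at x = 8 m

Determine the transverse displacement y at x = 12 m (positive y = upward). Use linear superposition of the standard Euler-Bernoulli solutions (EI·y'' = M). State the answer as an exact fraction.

y(12) = -26033/6000000 m

Load 1 — triangular load w₀=7 kN/m (0→w₀ over full span):
  y_1 = -w₀x²(L-x)²(x+2L)/(120LEI) = -7·12²·(16-12)²·(12+2·16)/(120·16·200000) = -231/125000 m
Load 2 — applied couple M₀=14 kN·m at a=4 m (b=L-a=12):
  y_2 = (R_Ax³/6 - M_Ax²/2 - M₀(x-a)²/2)/EI  [x>a] with R_A=63/64, M_A=-21/8 = ((63/64)·12³/6 - (-21/8)·12²/2 - 14·(12-4)²/2)/200000 = 49/400000 m
Load 3 — uniform load w=5 kN/m over full span:
  y_3 = -wx²(L-x)²/(24EI) = -5·12²·(16-12)²/(24·200000) = -3/1250 m
Load 4 — point force P=4 kN at a=8 m (b=L-a=8):
  y_4 = -Pa²(L-x)²(3bL-(3b+a)(L-x))/(6L³EI)  [x>a] = -4·8²·(16-12)²·(3·8·16-(3·8+8)·(16-12))/(6·16³·200000) = -2/9375 m
Superposition: y = Σ y_i = -26033/6000000 m ≈ -0.004339 m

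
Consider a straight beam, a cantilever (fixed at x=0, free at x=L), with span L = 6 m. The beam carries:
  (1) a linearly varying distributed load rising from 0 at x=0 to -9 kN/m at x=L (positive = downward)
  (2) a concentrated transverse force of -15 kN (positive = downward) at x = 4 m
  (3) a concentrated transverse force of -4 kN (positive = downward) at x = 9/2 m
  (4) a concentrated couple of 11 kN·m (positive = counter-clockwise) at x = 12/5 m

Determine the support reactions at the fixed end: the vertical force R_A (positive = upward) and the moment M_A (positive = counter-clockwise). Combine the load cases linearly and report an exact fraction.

Load 1 — triangular load w₀=-9 kN/m (0→w₀ over full span):
  R_A = w₀L/2 = (-9)·6/2 = -27 kN
  M_A = w₀L²/3 = (-9)·6²/3 = -108 kN·m
Load 2 — point force P=-15 kN at a=4 m (b=L-a=2):
  R_A = P = (-15) = -15 kN
  M_A = Pa = (-15)·4 = -60 kN·m
Load 3 — point force P=-4 kN at a=9/2 m (b=L-a=3/2):
  R_A = P = (-4) = -4 kN
  M_A = Pa = (-4)·(9/2) = -18 kN·m
Load 4 — applied couple M₀=11 kN·m at a=12/5 m (b=L-a=18/5):
  R_A = 0 kN
  M_A = -M₀ = -11 kN·m
Superposition: R_A = -46 kN, M_A = -197 kN·m

R_A = -46 kN, M_A = -197 kN·m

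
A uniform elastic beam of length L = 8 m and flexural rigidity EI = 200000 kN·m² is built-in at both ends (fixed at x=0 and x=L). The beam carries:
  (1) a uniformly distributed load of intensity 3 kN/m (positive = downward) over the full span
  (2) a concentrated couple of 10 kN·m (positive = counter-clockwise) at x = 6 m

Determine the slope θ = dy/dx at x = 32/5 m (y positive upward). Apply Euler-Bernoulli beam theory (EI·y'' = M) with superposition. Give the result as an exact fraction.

Load 1 — uniform load w=3 kN/m over full span:
  θ_1 = -wx(L-x)(L-2x)/(12EI) = -3·(32/5)·(8-(32/5))·(8-2·(32/5))/(12·200000) = 24/390625 rad
Load 2 — applied couple M₀=10 kN·m at a=6 m (b=L-a=2):
  θ_2 = (R_Ax²/2 - M_Ax - M₀(x-a))/EI  [x>a] with R_A=45/32, M_A=25/8 = ((45/32)·(32/5)²/2 - (25/8)·(32/5) - 10·((32/5)-6))/200000 = 3/125000 rad
Superposition: θ = Σ θ_i = 267/3125000 rad ≈ 0.000085 rad

θ(32/5) = 267/3125000 rad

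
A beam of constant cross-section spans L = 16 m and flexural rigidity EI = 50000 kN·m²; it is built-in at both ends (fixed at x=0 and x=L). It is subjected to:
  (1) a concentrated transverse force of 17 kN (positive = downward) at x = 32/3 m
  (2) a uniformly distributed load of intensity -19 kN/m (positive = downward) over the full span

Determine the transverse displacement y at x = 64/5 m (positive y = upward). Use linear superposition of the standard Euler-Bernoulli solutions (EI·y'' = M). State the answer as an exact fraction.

Load 1 — point force P=17 kN at a=32/3 m (b=L-a=16/3):
  y_1 = -Pa²(L-x)²(3bL-(3b+a)(L-x))/(6L³EI)  [x>a] = -17·(32/3)²·(16-(64/5))²·(3·(16/3)·16-(3·(16/3)+(32/3))·(16-(64/5)))/(6·16³·50000) = -17408/6328125 m
Load 2 — uniform load w=-19 kN/m over full span:
  y_2 = -wx²(L-x)²/(24EI) = -(-19)·(64/5)²·(16-(64/5))²/(24·50000) = 155648/5859375 m
Superposition: y = Σ y_i = 3767296/158203125 m ≈ 0.023813 m

y(64/5) = 3767296/158203125 m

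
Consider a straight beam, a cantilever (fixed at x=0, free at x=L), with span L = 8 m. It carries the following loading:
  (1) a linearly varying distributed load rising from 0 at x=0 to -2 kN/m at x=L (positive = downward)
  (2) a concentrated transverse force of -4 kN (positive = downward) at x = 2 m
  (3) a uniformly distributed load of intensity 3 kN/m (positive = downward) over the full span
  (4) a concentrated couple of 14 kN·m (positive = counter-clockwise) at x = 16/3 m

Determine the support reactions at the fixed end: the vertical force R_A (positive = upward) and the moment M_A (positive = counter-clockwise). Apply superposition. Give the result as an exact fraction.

Load 1 — triangular load w₀=-2 kN/m (0→w₀ over full span):
  R_A = w₀L/2 = (-2)·8/2 = -8 kN
  M_A = w₀L²/3 = (-2)·8²/3 = -128/3 kN·m
Load 2 — point force P=-4 kN at a=2 m (b=L-a=6):
  R_A = P = (-4) = -4 kN
  M_A = Pa = (-4)·2 = -8 kN·m
Load 3 — uniform load w=3 kN/m over full span:
  R_A = wL = 3·8 = 24 kN
  M_A = wL²/2 = 3·8²/2 = 96 kN·m
Load 4 — applied couple M₀=14 kN·m at a=16/3 m (b=L-a=8/3):
  R_A = 0 kN
  M_A = -M₀ = -14 kN·m
Superposition: R_A = 12 kN, M_A = 94/3 kN·m

R_A = 12 kN, M_A = 94/3 kN·m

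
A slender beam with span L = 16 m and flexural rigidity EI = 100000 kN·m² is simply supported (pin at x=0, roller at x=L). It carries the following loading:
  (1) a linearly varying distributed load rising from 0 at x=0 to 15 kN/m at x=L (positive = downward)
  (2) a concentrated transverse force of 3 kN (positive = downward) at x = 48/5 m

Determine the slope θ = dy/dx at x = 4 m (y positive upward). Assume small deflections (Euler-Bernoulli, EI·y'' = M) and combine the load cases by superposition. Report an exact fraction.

Load 1 — triangular load w₀=15 kN/m (0→w₀ over full span):
  θ_1 = -w₀(7L⁴-30L²x²+15x⁴)/(360LEI) = -15·(7·16⁴-30·16²·4²+15·4⁴)/(360·16·100000) = -1327/150000 rad
Load 2 — point force P=3 kN at a=48/5 m (b=L-a=32/5):
  θ_2 = -Pb(L²-b²-3x²)/(6LEI)  [x≤a] = -3·(32/5)·(16²-(32/5)²-3·4²)/(6·16·100000) = -261/781250 rad
Superposition: θ = Σ θ_i = -172139/18750000 rad ≈ -0.009181 rad

θ(4) = -172139/18750000 rad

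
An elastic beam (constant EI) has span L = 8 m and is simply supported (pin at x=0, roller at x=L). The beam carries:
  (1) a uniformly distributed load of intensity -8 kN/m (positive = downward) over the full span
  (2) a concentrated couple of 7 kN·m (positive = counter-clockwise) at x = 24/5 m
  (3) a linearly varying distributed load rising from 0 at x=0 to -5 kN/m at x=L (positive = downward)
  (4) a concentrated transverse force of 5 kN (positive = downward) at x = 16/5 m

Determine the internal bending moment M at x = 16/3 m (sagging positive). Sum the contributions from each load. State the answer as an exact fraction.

Load 1 — uniform load w=-8 kN/m over full span:
  M_1 = wx(L-x)/2 = (-8)·(16/3)·(8-(16/3))/2 = -512/9 kN·m
Load 2 — applied couple M₀=7 kN·m at a=24/5 m (b=L-a=16/5):
  M_2 = M₀x/L - M₀  [x>a] = 7·(16/3)/8 - 7 = -7/3 kN·m
Load 3 — triangular load w₀=-5 kN/m (0→w₀ over full span):
  M_3 = w₀Lx/6 - w₀x³/(6L) = (-5)·8·(16/3)/6 - (-5)·(16/3)³/(6·8) = -1600/81 kN·m
Load 4 — point force P=5 kN at a=16/5 m (b=L-a=24/5):
  M_4 = Pa(L-x)/L  [x>a] = 5·(16/5)·(8-(16/3))/8 = 16/3 kN·m
Superposition: M = Σ M_i = -5965/81 kN·m ≈ -73.641975 kN·m

M(16/3) = -5965/81 kN·m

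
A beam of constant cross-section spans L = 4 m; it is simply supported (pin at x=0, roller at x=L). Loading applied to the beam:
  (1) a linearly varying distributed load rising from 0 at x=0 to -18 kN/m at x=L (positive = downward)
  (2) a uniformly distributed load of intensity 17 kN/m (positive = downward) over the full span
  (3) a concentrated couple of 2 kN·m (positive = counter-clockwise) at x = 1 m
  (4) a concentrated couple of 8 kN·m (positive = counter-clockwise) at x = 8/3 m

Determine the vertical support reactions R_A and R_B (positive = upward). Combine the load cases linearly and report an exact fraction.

Load 1 — triangular load w₀=-18 kN/m (0→w₀ over full span):
  R_A = w₀L/6 = (-18)·4/6 = -12 kN
  R_B = w₀L/3 = (-18)·4/3 = -24 kN
Load 2 — uniform load w=17 kN/m over full span:
  R_A = wL/2 = 17·4/2 = 34 kN
  R_B = wL/2 = 17·4/2 = 34 kN
Load 3 — applied couple M₀=2 kN·m at a=1 m (b=L-a=3):
  R_A = M₀/L = 2/4 = 1/2 kN
  R_B = -M₀/L = -2/4 = -1/2 kN
Load 4 — applied couple M₀=8 kN·m at a=8/3 m (b=L-a=4/3):
  R_A = M₀/L = 8/4 = 2 kN
  R_B = -M₀/L = -8/4 = -2 kN
Superposition: R_A = 49/2 kN, R_B = 15/2 kN

R_A = 49/2 kN, R_B = 15/2 kN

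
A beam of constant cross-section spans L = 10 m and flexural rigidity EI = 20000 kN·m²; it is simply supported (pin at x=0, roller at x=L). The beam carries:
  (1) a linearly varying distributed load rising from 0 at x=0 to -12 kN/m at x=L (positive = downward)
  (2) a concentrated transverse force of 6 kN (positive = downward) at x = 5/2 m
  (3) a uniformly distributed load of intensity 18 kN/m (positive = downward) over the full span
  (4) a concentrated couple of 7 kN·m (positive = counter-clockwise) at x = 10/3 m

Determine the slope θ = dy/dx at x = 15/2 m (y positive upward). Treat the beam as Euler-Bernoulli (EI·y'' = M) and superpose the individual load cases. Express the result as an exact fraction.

θ(15/2) = 41221/2304000 rad

Load 1 — triangular load w₀=-12 kN/m (0→w₀ over full span):
  θ_1 = -w₀(7L⁴-30L²x²+15x⁴)/(360LEI) = -(-12)·(7·10⁴-30·10²·(15/2)²+15·(15/2)⁴)/(360·10·20000) = -1313/153600 rad
Load 2 — point force P=6 kN at a=5/2 m (b=L-a=15/2):
  θ_2 = -Pa(2L²-6Lx+3x²+a²)/(6LEI)  [x>a] = -6·(5/2)·(2·10²-6·10·(15/2)+3·(15/2)²+(5/2)²)/(6·10·20000) = 3/3200 rad
Load 3 — uniform load w=18 kN/m over full span:
  θ_3 = -w(L³-6Lx²+4x³)/(24EI) = -18·(10³-6·10·(15/2)²+4·(15/2)³)/(24·20000) = 33/1280 rad
Load 4 — applied couple M₀=7 kN·m at a=10/3 m (b=L-a=20/3):
  θ_4 = (M₀x²/(2L)-M₀(x-a)+C₁)/EI  [x>a] with C₁=M₀(3b²-L²)/(6L)=35/9 = (7·(15/2)²/(2·10)-7·((15/2)-(10/3))+(35/9))/20000 = -161/576000 rad
Superposition: θ = Σ θ_i = 41221/2304000 rad ≈ 0.017891 rad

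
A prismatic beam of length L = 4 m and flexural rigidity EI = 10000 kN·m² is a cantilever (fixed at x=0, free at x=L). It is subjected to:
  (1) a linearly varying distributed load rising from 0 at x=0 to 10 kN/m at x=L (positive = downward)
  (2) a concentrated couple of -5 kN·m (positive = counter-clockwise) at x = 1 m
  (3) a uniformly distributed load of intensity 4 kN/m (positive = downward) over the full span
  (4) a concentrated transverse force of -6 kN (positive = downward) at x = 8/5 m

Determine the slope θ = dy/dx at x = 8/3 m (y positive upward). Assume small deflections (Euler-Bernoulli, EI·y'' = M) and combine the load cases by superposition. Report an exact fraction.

θ(8/3) = -697319/60750000 rad

Load 1 — triangular load w₀=10 kN/m (0→w₀ over full span):
  θ_1 = (w₀Lx²/4-w₀L²x/3-w₀x⁴/(24L))/EI = (10·4·(8/3)²/4-10·4²·(8/3)/3-10·(8/3)⁴/(24·4))/10000 = -232/30375 rad
Load 2 — applied couple M₀=-5 kN·m at a=1 m (b=L-a=3):
  θ_2 = M₀a/EI  [x>a] = (-5)·1/10000 = -1/2000 rad
Load 3 — uniform load w=4 kN/m over full span:
  θ_3 = -wx(x²-3Lx+3L²)/(6EI) = -4·(8/3)·((8/3)²-3·4·(8/3)+3·4²)/(6·10000) = -208/50625 rad
Load 4 — point force P=-6 kN at a=8/5 m (b=L-a=12/5):
  θ_4 = -Pa²/(2EI)  [x>a] = -(-6)·(8/5)²/(2·10000) = 12/15625 rad
Superposition: θ = Σ θ_i = -697319/60750000 rad ≈ -0.011479 rad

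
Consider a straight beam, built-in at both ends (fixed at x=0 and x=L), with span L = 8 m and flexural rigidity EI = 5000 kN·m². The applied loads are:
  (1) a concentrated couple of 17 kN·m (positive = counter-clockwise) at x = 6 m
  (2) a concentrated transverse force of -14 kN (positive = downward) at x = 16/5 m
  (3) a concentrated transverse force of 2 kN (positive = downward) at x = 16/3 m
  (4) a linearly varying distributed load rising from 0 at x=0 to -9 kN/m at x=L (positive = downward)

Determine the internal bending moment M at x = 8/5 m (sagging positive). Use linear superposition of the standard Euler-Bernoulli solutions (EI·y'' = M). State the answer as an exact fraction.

Load 1 — applied couple M₀=17 kN·m at a=6 m (b=L-a=2):
  M_1 = R_Ax - M_A  [x≤a] with R_A=153/64, M_A=85/16 = (153/64)·(8/5) - (85/16) = -119/80 kN·m
Load 2 — point force P=-14 kN at a=16/5 m (b=L-a=24/5):
  M_2 = Pb²(3a+b)x/L³ - Pab²/L²  [x≤a] = (-14)·(24/5)²·(3·(16/5)+(24/5))·(8/5)/8³ - (-14)·(16/5)·(24/5)²/8² = 1008/625 kN·m
Load 3 — point force P=2 kN at a=16/3 m (b=L-a=8/3):
  M_3 = Pb²(3a+b)x/L³ - Pab²/L²  [x≤a] = 2·(8/3)²·(3·(16/3)+(8/3))·(8/5)/8³ - 2·(16/3)·(8/3)²/8² = -16/45 kN·m
Load 4 — triangular load w₀=-9 kN/m (0→w₀ over full span):
  M_4 = 3w₀Lx/20 - w₀L²/30 - w₀x³/(6L) = 3·(-9)·8·(8/5)/20 - (-9)·8²/30 - (-9)·(8/5)³/(6·8) = 336/125 kN·m
Superposition: M = Σ M_i = 221197/90000 kN·m ≈ 2.457744 kN·m

M(8/5) = 221197/90000 kN·m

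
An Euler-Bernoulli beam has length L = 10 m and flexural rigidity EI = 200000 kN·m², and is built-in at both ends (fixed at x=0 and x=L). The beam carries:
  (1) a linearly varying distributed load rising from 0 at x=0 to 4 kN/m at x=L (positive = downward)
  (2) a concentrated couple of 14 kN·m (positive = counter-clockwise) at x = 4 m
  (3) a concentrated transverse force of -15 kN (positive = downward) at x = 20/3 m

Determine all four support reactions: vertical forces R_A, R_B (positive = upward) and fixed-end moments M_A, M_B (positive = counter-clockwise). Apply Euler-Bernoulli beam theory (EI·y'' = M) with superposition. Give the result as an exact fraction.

Load 1 — triangular load w₀=4 kN/m (0→w₀ over full span):
  R_A = 3w₀L/20 = 3·4·10/20 = 6 kN
  M_A = w₀L²/30 = 4·10²/30 = 40/3 kN·m
  R_B = 7w₀L/20 = 7·4·10/20 = 14 kN
  M_B = -w₀L²/20 = -4·10²/20 = -20 kN·m
Load 2 — applied couple M₀=14 kN·m at a=4 m (b=L-a=6):
  R_A = 6M₀ab/L³ = 6·14·4·6/10³ = 252/125 kN
  M_A = M₀b(2a-b)/L² = 14·6·(2·4-6)/10² = 42/25 kN·m
  R_B = -6M₀ab/L³ = -6·14·4·6/10³ = -252/125 kN
  M_B = M₀a(2b-a)/L² = 14·4·(2·6-4)/10² = 112/25 kN·m
Load 3 — point force P=-15 kN at a=20/3 m (b=L-a=10/3):
  R_A = Pb²(3a+b)/L³ = (-15)·(10/3)²·(3·(20/3)+(10/3))/10³ = -35/9 kN
  M_A = Pab²/L² = (-15)·(20/3)·(10/3)²/10² = -100/9 kN·m
  R_B = Pa²(a+3b)/L³ = (-15)·(20/3)²·((20/3)+3·(10/3))/10³ = -100/9 kN
  M_B = -Pa²b/L² = -(-15)·(20/3)²·(10/3)/10² = 200/9 kN·m
Superposition: R_A = 4643/1125 kN, M_A = 878/225 kN·m, R_B = 982/1125 kN, M_B = 1508/225 kN·m

R_A = 4643/1125 kN, M_A = 878/225 kN·m, R_B = 982/1125 kN, M_B = 1508/225 kN·m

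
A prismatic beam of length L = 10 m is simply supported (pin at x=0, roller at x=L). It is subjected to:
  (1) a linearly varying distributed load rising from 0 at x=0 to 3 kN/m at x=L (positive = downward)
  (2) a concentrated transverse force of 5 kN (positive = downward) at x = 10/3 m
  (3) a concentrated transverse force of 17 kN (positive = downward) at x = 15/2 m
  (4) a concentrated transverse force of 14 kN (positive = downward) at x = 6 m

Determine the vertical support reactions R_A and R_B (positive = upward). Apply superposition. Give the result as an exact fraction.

Load 1 — triangular load w₀=3 kN/m (0→w₀ over full span):
  R_A = w₀L/6 = 3·10/6 = 5 kN
  R_B = w₀L/3 = 3·10/3 = 10 kN
Load 2 — point force P=5 kN at a=10/3 m (b=L-a=20/3):
  R_A = Pb/L = 5·(20/3)/10 = 10/3 kN
  R_B = Pa/L = 5·(10/3)/10 = 5/3 kN
Load 3 — point force P=17 kN at a=15/2 m (b=L-a=5/2):
  R_A = Pb/L = 17·(5/2)/10 = 17/4 kN
  R_B = Pa/L = 17·(15/2)/10 = 51/4 kN
Load 4 — point force P=14 kN at a=6 m (b=L-a=4):
  R_A = Pb/L = 14·4/10 = 28/5 kN
  R_B = Pa/L = 14·6/10 = 42/5 kN
Superposition: R_A = 1091/60 kN, R_B = 1969/60 kN

R_A = 1091/60 kN, R_B = 1969/60 kN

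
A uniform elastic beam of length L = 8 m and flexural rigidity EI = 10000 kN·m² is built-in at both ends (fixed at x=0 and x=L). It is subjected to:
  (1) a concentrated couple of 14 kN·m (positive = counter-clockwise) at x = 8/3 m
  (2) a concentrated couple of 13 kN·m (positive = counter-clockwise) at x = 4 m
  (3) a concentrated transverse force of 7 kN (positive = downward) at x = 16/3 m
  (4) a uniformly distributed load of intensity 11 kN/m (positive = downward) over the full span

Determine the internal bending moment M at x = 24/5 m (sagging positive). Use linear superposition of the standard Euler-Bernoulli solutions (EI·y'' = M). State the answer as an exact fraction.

M(24/5) = 62171/2700 kN·m

Load 1 — applied couple M₀=14 kN·m at a=8/3 m (b=L-a=16/3):
  M_1 = R_Ax - M_A - M₀  [x>a] with R_A=7/3, M_A=0 = (7/3)·(24/5) - 0 - 14 = -14/5 kN·m
Load 2 — applied couple M₀=13 kN·m at a=4 m (b=L-a=4):
  M_2 = R_Ax - M_A - M₀  [x>a] with R_A=39/16, M_A=13/4 = (39/16)·(24/5) - (13/4) - 13 = -91/20 kN·m
Load 3 — point force P=7 kN at a=16/3 m (b=L-a=8/3):
  M_3 = Pb²(3a+b)x/L³ - Pab²/L²  [x≤a] = 7·(8/3)²·(3·(16/3)+(8/3))·(24/5)/8³ - 7·(16/3)·(8/3)²/8² = 616/135 kN·m
Load 4 — uniform load w=11 kN/m over full span:
  M_4 = wLx/2 - wL²/12 - wx²/2 = 11·8·(24/5)/2 - 11·8²/12 - 11·(24/5)²/2 = 1936/75 kN·m
Superposition: M = Σ M_i = 62171/2700 kN·m ≈ 23.026296 kN·m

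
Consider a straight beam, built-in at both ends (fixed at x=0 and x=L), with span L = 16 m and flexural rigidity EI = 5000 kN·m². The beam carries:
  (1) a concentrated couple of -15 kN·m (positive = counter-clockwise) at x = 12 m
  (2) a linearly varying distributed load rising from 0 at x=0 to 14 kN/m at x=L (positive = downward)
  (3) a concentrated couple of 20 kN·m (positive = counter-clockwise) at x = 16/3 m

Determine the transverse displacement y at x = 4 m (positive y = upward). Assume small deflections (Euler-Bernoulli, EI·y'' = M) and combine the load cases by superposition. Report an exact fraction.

Load 1 — applied couple M₀=-15 kN·m at a=12 m (b=L-a=4):
  y_1 = (R_Ax³/6 - M_Ax²/2)/EI  [x≤a] with R_A=-135/128, M_A=-75/16 = ((-135/128)·4³/6 - (-75/16)·4²/2)/5000 = 21/4000 m
Load 2 — triangular load w₀=14 kN/m (0→w₀ over full span):
  y_2 = -w₀x²(L-x)²(x+2L)/(120LEI) = -14·4²·(16-4)²·(4+2·16)/(120·16·5000) = -378/3125 m
Load 3 — applied couple M₀=20 kN·m at a=16/3 m (b=L-a=32/3):
  y_3 = (R_Ax³/6 - M_Ax²/2)/EI  [x≤a] with R_A=5/3, M_A=0 = ((5/3)·4³/6 - 0·4²/2)/5000 = 4/1125 m
Superposition: y = Σ y_i = -100939/900000 m ≈ -0.112154 m

y(4) = -100939/900000 m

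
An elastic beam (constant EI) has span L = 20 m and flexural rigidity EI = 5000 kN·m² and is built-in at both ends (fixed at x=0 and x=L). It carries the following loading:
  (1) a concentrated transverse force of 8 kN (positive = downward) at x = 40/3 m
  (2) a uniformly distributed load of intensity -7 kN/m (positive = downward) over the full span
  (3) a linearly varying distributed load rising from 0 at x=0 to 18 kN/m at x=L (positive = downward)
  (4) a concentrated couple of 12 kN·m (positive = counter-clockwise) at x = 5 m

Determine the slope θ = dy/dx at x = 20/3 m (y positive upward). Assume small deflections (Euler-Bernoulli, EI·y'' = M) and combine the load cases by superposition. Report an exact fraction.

Load 1 — point force P=8 kN at a=40/3 m (b=L-a=20/3):
  θ_1 = -Pb²x(2aL-(3a+b)x)/(2L³EI)  [x≤a] = -8·(20/3)²·(20/3)·(2·(40/3)·20-(3·(40/3)+(20/3))·(20/3))/(2·20³·5000) = -8/1215 rad
Load 2 — uniform load w=-7 kN/m over full span:
  θ_2 = -wx(L-x)(L-2x)/(12EI) = -(-7)·(20/3)·(20-(20/3))·(20-2·(20/3))/(12·5000) = 28/405 rad
Load 3 — triangular load w₀=18 kN/m (0→w₀ over full span):
  θ_3 = -w₀(2x(L-x)(L-2x)(x+2L)+x²(L-x)²)/(120LEI) = -18·(2·(20/3)·(20-(20/3))·(20-2·(20/3))·((20/3)+2·20)+(20/3)²·(20-(20/3))²)/(120·20·5000) = -64/675 rad
Load 4 — applied couple M₀=12 kN·m at a=5 m (b=L-a=15):
  θ_4 = (R_Ax²/2 - M_Ax - M₀(x-a))/EI  [x>a] with R_A=27/40, M_A=-9/4 = ((27/40)·(20/3)²/2 - (-9/4)·(20/3) - 12·((20/3)-5))/5000 = 1/500 rad
Superposition: θ = Σ θ_i = -3677/121500 rad ≈ -0.030263 rad

θ(20/3) = -3677/121500 rad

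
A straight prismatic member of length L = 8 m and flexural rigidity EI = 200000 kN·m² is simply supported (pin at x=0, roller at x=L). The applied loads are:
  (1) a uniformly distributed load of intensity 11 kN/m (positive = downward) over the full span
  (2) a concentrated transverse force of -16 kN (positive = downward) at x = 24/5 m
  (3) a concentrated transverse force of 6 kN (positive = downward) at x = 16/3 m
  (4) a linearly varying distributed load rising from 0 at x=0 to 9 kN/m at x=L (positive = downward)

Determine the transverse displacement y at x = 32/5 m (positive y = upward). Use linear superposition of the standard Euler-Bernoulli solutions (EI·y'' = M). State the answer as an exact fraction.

y(32/5) = -2868352/1318359375 m

Load 1 — uniform load w=11 kN/m over full span:
  y_1 = -wx(L³-2Lx²+x³)/(24EI) = -11·(32/5)·(8³-2·8·(32/5)²+(32/5)³)/(24·200000) = -10208/5859375 m
Load 2 — point force P=-16 kN at a=24/5 m (b=L-a=16/5):
  y_2 = -Pa(L-x)(2Lx-a²-x²)/(6LEI)  [x>a] = -(-16)·(24/5)·(8-(32/5))·(2·8·(32/5)-(24/5)²-(32/5)²)/(6·8·200000) = 192/390625 m
Load 3 — point force P=6 kN at a=16/3 m (b=L-a=8/3):
  y_3 = -Pa(L-x)(2Lx-a²-x²)/(6LEI)  [x>a] = -6·(16/3)·(8-(32/5))·(2·8·(32/5)-(16/3)²-(32/5)²)/(6·8·200000) = -1856/10546875 m
Load 4 — triangular load w₀=9 kN/m (0→w₀ over full span):
  y_4 = -w₀x(7L⁴-10L²x²+3x⁴)/(360LEI) = -9·(32/5)·(7·8⁴-10·8²·(32/5)²+3·(32/5)⁴)/(360·8·200000) = -36576/48828125 m
Superposition: y = Σ y_i = -2868352/1318359375 m ≈ -0.002176 m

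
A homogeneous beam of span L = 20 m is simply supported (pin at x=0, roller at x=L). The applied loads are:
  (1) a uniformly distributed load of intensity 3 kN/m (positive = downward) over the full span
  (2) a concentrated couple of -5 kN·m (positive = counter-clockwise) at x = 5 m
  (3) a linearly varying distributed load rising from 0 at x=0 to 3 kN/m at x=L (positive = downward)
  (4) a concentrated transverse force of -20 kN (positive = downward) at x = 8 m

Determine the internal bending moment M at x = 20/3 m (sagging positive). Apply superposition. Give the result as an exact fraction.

Load 1 — uniform load w=3 kN/m over full span:
  M_1 = wx(L-x)/2 = 3·(20/3)·(20-(20/3))/2 = 400/3 kN·m
Load 2 — applied couple M₀=-5 kN·m at a=5 m (b=L-a=15):
  M_2 = M₀x/L - M₀  [x>a] = (-5)·(20/3)/20 - (-5) = 10/3 kN·m
Load 3 — triangular load w₀=3 kN/m (0→w₀ over full span):
  M_3 = w₀Lx/6 - w₀x³/(6L) = 3·20·(20/3)/6 - 3·(20/3)³/(6·20) = 1600/27 kN·m
Load 4 — point force P=-20 kN at a=8 m (b=L-a=12):
  M_4 = Pbx/L  [x≤a] = (-20)·12·(20/3)/20 = -80 kN·m
Superposition: M = Σ M_i = 3130/27 kN·m ≈ 115.925926 kN·m

M(20/3) = 3130/27 kN·m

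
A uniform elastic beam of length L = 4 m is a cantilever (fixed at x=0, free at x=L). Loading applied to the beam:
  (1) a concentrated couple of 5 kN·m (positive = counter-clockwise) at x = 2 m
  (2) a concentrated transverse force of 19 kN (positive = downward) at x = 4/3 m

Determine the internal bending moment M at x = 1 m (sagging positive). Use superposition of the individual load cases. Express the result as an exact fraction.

M(1) = -4/3 kN·m

Load 1 — applied couple M₀=5 kN·m at a=2 m (b=L-a=2):
  M_1 = M₀  [x≤a] = 5 = 5 kN·m
Load 2 — point force P=19 kN at a=4/3 m (b=L-a=8/3):
  M_2 = -P(a-x)  [x≤a] = -19·((4/3)-1) = -19/3 kN·m
Superposition: M = Σ M_i = -4/3 kN·m ≈ -1.333333 kN·m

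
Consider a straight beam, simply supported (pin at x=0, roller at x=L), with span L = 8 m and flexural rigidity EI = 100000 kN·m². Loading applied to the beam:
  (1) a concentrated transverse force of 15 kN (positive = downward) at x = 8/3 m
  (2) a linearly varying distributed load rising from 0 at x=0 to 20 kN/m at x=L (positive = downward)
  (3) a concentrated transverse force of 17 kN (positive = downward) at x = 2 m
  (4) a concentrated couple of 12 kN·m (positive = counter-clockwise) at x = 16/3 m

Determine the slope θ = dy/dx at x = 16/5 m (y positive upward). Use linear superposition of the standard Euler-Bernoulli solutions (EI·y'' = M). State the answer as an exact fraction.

Load 1 — point force P=15 kN at a=8/3 m (b=L-a=16/3):
  θ_1 = -Pa(2L²-6Lx+3x²+a²)/(6LEI)  [x>a] = -15·(8/3)·(2·8²-6·8·(16/5)+3·(16/5)²+(8/3)²)/(6·8·100000) = -43/421875 rad
Load 2 — triangular load w₀=20 kN/m (0→w₀ over full span):
  θ_2 = -w₀(7L⁴-30L²x²+15x⁴)/(360LEI) = -20·(7·8⁴-30·8²·(16/5)²+15·(16/5)⁴)/(360·8·100000) = -2584/3515625 rad
Load 3 — point force P=17 kN at a=2 m (b=L-a=6):
  θ_3 = -Pa(2L²-6Lx+3x²+a²)/(6LEI)  [x>a] = -17·2·(2·8²-6·8·(16/5)+3·(16/5)²+2²)/(6·8·100000) = -323/5000000 rad
Load 4 — applied couple M₀=12 kN·m at a=16/3 m (b=L-a=8/3):
  θ_4 = (M₀x²/(2L)+C₁)/EI  [x≤a] with C₁=M₀(3b²-L²)/(6L)=-32/3 = (12·(16/5)²/(2·8)+(-32/3))/100000 = -7/234375 rad
Superposition: θ = Σ θ_i = -628693/675000000 rad ≈ -0.000931 rad

θ(16/5) = -628693/675000000 rad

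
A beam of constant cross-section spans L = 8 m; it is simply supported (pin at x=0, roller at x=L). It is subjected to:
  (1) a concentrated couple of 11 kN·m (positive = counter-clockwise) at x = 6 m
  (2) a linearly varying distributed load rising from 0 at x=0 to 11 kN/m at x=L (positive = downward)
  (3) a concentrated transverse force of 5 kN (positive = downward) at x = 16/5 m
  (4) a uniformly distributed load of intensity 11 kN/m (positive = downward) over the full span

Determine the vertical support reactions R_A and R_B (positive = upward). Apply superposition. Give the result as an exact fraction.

Load 1 — applied couple M₀=11 kN·m at a=6 m (b=L-a=2):
  R_A = M₀/L = 11/8 kN
  R_B = -M₀/L = -11/8 kN
Load 2 — triangular load w₀=11 kN/m (0→w₀ over full span):
  R_A = w₀L/6 = 11·8/6 = 44/3 kN
  R_B = w₀L/3 = 11·8/3 = 88/3 kN
Load 3 — point force P=5 kN at a=16/5 m (b=L-a=24/5):
  R_A = Pb/L = 5·(24/5)/8 = 3 kN
  R_B = Pa/L = 5·(16/5)/8 = 2 kN
Load 4 — uniform load w=11 kN/m over full span:
  R_A = wL/2 = 11·8/2 = 44 kN
  R_B = wL/2 = 11·8/2 = 44 kN
Superposition: R_A = 1513/24 kN, R_B = 1775/24 kN

R_A = 1513/24 kN, R_B = 1775/24 kN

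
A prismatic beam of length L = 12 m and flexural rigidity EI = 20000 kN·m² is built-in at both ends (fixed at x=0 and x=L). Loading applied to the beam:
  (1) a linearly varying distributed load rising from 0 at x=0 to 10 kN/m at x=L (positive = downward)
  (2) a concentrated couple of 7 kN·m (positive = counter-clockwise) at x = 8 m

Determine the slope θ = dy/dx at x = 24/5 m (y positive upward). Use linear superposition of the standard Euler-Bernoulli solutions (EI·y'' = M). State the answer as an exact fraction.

θ(24/5) = -683/312500 rad

Load 1 — triangular load w₀=10 kN/m (0→w₀ over full span):
  θ_1 = -w₀(2x(L-x)(L-2x)(x+2L)+x²(L-x)²)/(120LEI) = -10·(2·(24/5)·(12-(24/5))·(12-2·(24/5))·((24/5)+2·12)+(24/5)²·(12-(24/5))²)/(120·12·20000) = -162/78125 rad
Load 2 — applied couple M₀=7 kN·m at a=8 m (b=L-a=4):
  θ_2 = (R_Ax²/2 - M_Ax)/EI  [x≤a] with R_A=7/9, M_A=7/3 = ((7/9)·(24/5)²/2 - (7/3)·(24/5))/20000 = -7/62500 rad
Superposition: θ = Σ θ_i = -683/312500 rad ≈ -0.002186 rad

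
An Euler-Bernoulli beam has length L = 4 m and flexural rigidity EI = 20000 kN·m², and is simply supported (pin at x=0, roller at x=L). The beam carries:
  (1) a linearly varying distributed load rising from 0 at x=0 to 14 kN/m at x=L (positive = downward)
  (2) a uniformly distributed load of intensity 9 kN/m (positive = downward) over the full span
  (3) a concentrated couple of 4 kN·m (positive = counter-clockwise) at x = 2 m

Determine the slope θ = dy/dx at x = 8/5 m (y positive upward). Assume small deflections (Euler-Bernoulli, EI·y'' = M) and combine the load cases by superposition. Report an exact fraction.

Load 1 — triangular load w₀=14 kN/m (0→w₀ over full span):
  θ_1 = -w₀(7L⁴-30L²x²+15x⁴)/(360LEI) = -14·(7·4⁴-30·4²·(8/5)²+15·(8/5)⁴)/(360·4·20000) = -2261/7031250 rad
Load 2 — uniform load w=9 kN/m over full span:
  θ_2 = -w(L³-6Lx²+4x³)/(24EI) = -9·(4³-6·4·(8/5)²+4·(8/5)³)/(24·20000) = -111/312500 rad
Load 3 — applied couple M₀=4 kN·m at a=2 m (b=L-a=2):
  θ_3 = (M₀x²/(2L)+C₁)/EI  [x≤a] with C₁=M₀(3b²-L²)/(6L)=-2/3 = (4·(8/5)²/(2·4)+(-2/3))/20000 = 23/750000 rad
Superposition: θ = Σ θ_i = -36343/56250000 rad ≈ -0.000646 rad

θ(8/5) = -36343/56250000 rad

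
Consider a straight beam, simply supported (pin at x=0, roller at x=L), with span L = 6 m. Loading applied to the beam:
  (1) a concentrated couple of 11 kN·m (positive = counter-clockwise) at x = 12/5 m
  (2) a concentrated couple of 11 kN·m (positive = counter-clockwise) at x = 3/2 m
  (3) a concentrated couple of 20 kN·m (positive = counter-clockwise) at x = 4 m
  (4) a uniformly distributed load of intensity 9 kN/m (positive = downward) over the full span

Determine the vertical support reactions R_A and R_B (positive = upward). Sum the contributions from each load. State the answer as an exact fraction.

R_A = 34 kN, R_B = 20 kN

Load 1 — applied couple M₀=11 kN·m at a=12/5 m (b=L-a=18/5):
  R_A = M₀/L = 11/6 kN
  R_B = -M₀/L = -11/6 kN
Load 2 — applied couple M₀=11 kN·m at a=3/2 m (b=L-a=9/2):
  R_A = M₀/L = 11/6 kN
  R_B = -M₀/L = -11/6 kN
Load 3 — applied couple M₀=20 kN·m at a=4 m (b=L-a=2):
  R_A = M₀/L = 20/6 = 10/3 kN
  R_B = -M₀/L = -20/6 = -10/3 kN
Load 4 — uniform load w=9 kN/m over full span:
  R_A = wL/2 = 9·6/2 = 27 kN
  R_B = wL/2 = 9·6/2 = 27 kN
Superposition: R_A = 34 kN, R_B = 20 kN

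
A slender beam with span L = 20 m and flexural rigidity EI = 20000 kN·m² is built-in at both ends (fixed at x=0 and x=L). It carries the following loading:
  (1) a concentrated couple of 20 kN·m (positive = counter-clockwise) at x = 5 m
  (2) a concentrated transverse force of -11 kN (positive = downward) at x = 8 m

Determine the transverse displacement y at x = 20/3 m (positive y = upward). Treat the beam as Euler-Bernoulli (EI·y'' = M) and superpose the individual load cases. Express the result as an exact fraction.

Load 1 — applied couple M₀=20 kN·m at a=5 m (b=L-a=15):
  y_1 = (R_Ax³/6 - M_Ax²/2 - M₀(x-a)²/2)/EI  [x>a] with R_A=9/8, M_A=-15/4 = ((9/8)·(20/3)³/6 - (-15/4)·(20/3)²/2 - 20·((20/3)-5)²/2)/20000 = 1/180 m
Load 2 — point force P=-11 kN at a=8 m (b=L-a=12):
  y_2 = -Pb²x²(3aL-(3a+b)x)/(6L³EI)  [x≤a] = -(-11)·12²·(20/3)²·(3·8·20-(3·8+12)·(20/3))/(6·20³·20000) = 11/625 m
Superposition: y = Σ y_i = 521/22500 m ≈ 0.023156 m

y(20/3) = 521/22500 m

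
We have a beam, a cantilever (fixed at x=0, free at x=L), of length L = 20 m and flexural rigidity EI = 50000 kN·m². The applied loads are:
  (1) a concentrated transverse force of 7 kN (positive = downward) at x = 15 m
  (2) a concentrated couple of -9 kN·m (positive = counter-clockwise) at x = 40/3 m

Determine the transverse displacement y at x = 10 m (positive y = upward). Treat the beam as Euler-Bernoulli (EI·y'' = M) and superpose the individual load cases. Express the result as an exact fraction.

y(10) = -34/375 m

Load 1 — point force P=7 kN at a=15 m (b=L-a=5):
  y_1 = -Px²(3a-x)/(6EI)  [x≤a] = -7·10²·(3·15-10)/(6·50000) = -49/600 m
Load 2 — applied couple M₀=-9 kN·m at a=40/3 m (b=L-a=20/3):
  y_2 = M₀x²/(2EI)  [x≤a] = (-9)·10²/(2·50000) = -9/1000 m
Superposition: y = Σ y_i = -34/375 m ≈ -0.090667 m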